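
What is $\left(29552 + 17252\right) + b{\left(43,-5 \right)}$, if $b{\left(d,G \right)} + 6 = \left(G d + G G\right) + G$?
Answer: $46603$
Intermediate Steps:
$b{\left(d,G \right)} = -6 + G + G^{2} + G d$ ($b{\left(d,G \right)} = -6 + \left(\left(G d + G G\right) + G\right) = -6 + \left(\left(G d + G^{2}\right) + G\right) = -6 + \left(\left(G^{2} + G d\right) + G\right) = -6 + \left(G + G^{2} + G d\right) = -6 + G + G^{2} + G d$)
$\left(29552 + 17252\right) + b{\left(43,-5 \right)} = \left(29552 + 17252\right) - \left(226 - 25\right) = 46804 - 201 = 46603$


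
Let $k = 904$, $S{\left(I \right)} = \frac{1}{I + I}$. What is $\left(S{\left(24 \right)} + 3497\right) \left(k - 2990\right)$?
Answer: $- \frac{175074851}{24} \approx -7.2948 \cdot 10^{6}$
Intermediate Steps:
$S{\left(I \right)} = \frac{1}{2 I}$
$\left(S{\left(24 \right)} + 3497\right) \left(k - 2990\right) = \left(\frac{1}{2 \cdot 24} + 3497\right) \left(904 - 2990\right) = \left(\frac{1}{2} \cdot \frac{1}{24} + 3497\right) \left(-2086\right) = \left(\frac{1}{48} + 3497\right) \left(-2086\right) = \frac{167857}{48} \left(-2086\right) = - \frac{175074851}{24}$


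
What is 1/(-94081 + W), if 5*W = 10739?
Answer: -5/459666 ≈ -1.0877e-5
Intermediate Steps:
W = 10739/5 (W = (⅕)*10739 = 10739/5 ≈ 2147.8)
1/(-94081 + W) = 1/(-94081 + 10739/5) = 1/(-459666/5) = -5/459666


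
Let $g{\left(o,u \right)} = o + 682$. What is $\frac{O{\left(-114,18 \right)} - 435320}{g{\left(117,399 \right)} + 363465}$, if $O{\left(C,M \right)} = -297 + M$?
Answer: $- \frac{435599}{364264} \approx -1.1958$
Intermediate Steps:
$g{\left(o,u \right)} = 682 + o$
$\frac{O{\left(-114,18 \right)} - 435320}{g{\left(117,399 \right)} + 363465} = \frac{\left(-297 + 18\right) - 435320}{\left(682 + 117\right) + 363465} = \frac{-279 - 435320}{799 + 363465} = - \frac{435599}{364264}$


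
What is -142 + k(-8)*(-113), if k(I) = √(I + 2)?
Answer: -142 - 113*I*√6 ≈ -142.0 - 276.79*I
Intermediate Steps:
k(I) = √(2 + I)
-142 + k(-8)*(-113) = -142 + √(2 - 8)*(-113) = -142 + √(-6)*(-113) = -142 + (I*√6)*(-113) = -142 - 113*I*√6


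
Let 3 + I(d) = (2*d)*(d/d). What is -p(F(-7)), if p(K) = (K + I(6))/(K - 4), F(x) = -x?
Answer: -16/3 ≈ -5.3333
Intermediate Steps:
I(d) = -3 + 2*d (I(d) = -3 + (2*d)*(d/d) = -3 + (2*d)*1 = -3 + 2*d)
p(K) = (9 + K)/(-4 + K) (p(K) = (K + (-3 + 2*6))/(K - 4) = (K + (-3 + 12))/(-4 + K) = (K + 9)/(-4 + K) = (9 + K)/(-4 + K))
-p(F(-7)) = -(9 - 1*(-7))/(-4 - 1*(-7)) = -(9 + 7)/(-4 + 7) = -16/3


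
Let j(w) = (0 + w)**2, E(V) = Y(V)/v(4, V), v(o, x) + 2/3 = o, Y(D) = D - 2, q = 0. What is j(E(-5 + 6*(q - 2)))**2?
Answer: 10556001/10000 ≈ 1055.6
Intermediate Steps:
Y(D) = -2 + D
v(o, x) = -2/3 + o
E(V) = -3/5 + 3*V/10 (E(V) = (-2 + V)/(-2/3 + 4) = (-2 + V)/(10/3) = (-2 + V)*(3/10) = -3/5 + 3*V/10)
j(w) = w**2
j(E(-5 + 6*(q - 2)))**2 = ((-3/5 + 3*(-5 + 6*(0 - 2))/10)**2)**2 = ((-3/5 + 3*(-5 + 6*(-2))/10)**2)**2 = ((-3/5 + 3*(-5 - 12)/10)**2)**2 = ((-3/5 + (3/10)*(-17))**2)**2 = ((-3/5 - 51/10)**2)**2 = ((-57/10)**2)**2 = (3249/100)**2 = 10556001/10000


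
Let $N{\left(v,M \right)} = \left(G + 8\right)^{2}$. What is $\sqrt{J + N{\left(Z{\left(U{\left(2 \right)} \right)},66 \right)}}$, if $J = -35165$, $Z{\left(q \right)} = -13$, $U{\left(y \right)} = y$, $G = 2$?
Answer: $i \sqrt{35065} \approx 187.26 i$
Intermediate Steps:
$N{\left(v,M \right)} = 100$ ($N{\left(v,M \right)} = \left(2 + 8\right)^{2} = 10^{2} = 100$)
$\sqrt{J + N{\left(Z{\left(U{\left(2 \right)} \right)},66 \right)}} = \sqrt{-35165 + 100} = \sqrt{-35065} = i \sqrt{35065}$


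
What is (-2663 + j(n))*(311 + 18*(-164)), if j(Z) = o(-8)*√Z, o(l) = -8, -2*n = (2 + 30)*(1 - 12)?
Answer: 7032983 + 84512*√11 ≈ 7.3133e+6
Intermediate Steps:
n = 176 (n = -(2 + 30)*(1 - 12)/2 = -16*(-11) = -½*(-352) = 176)
j(Z) = -8*√Z
(-2663 + j(n))*(311 + 18*(-164)) = (-2663 - 32*√11)*(311 + 18*(-164)) = (-2663 - 32*√11)*(311 - 2952) = (-2663 - 32*√11)*(-2641) = 7032983 + 84512*√11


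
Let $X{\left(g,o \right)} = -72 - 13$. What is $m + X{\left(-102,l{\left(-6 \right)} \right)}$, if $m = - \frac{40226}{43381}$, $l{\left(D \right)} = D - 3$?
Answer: $- \frac{3727611}{43381} \approx -85.927$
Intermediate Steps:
$l{\left(D \right)} = -3 + D$
$m = - \frac{40226}{43381}$ ($m = \left(-40226\right) \frac{1}{43381} = - \frac{40226}{43381} \approx -0.92727$)
$X{\left(g,o \right)} = -85$
$m + X{\left(-102,l{\left(-6 \right)} \right)} = - \frac{40226}{43381} - 85 = - \frac{3727611}{43381}$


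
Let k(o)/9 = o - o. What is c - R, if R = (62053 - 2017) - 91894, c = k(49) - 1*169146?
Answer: -137288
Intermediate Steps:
k(o) = 0 (k(o) = 9*(o - o) = 9*0 = 0)
c = -169146 (c = 0 - 1*169146 = 0 - 169146 = -169146)
R = -31858 (R = 60036 - 91894 = -31858)
c - R = -169146 - 1*(-31858) = -169146 + 31858 = -137288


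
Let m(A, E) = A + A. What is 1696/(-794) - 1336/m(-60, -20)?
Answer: 53579/5955 ≈ 8.9973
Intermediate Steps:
m(A, E) = 2*A
1696/(-794) - 1336/m(-60, -20) = 1696/(-794) - 1336/(2*(-60)) = 1696*(-1/794) - 1336/(-120) = -848/397 - 1336*(-1/120) = -848/397 + 167/15 = 53579/5955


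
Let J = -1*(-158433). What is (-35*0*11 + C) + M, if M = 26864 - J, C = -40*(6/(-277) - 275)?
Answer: -33397373/277 ≈ -1.2057e+5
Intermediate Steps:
J = 158433
C = 3047240/277 (C = -40*(6*(-1/277) - 275) = -40*(-6/277 - 275) = -40*(-76181/277) = 3047240/277 ≈ 11001.)
M = -131569 (M = 26864 - 1*158433 = 26864 - 158433 = -131569)
(-35*0*11 + C) + M = (-35*0*11 + 3047240/277) - 131569 = (0*11 + 3047240/277) - 131569 = (0 + 3047240/277) - 131569 = 3047240/277 - 131569 = -33397373/277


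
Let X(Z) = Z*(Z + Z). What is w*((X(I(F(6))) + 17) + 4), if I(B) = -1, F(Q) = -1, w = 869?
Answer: 19987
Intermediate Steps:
X(Z) = 2*Z² (X(Z) = Z*(2*Z) = 2*Z²)
w*((X(I(F(6))) + 17) + 4) = 869*((2*(-1)² + 17) + 4) = 869*((2*1 + 17) + 4) = 869*((2 + 17) + 4) = 869*(19 + 4) = 869*23 = 19987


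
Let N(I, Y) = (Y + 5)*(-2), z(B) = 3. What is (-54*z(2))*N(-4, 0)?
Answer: 1620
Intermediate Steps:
N(I, Y) = -10 - 2*Y (N(I, Y) = (5 + Y)*(-2) = -10 - 2*Y)
(-54*z(2))*N(-4, 0) = (-54*3)*(-10 - 2*0) = -162*(-10 + 0) = -162*(-10) = 1620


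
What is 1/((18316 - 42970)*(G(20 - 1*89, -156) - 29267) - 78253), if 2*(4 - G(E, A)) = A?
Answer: 1/719448737 ≈ 1.3900e-9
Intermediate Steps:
G(E, A) = 4 - A/2
1/((18316 - 42970)*(G(20 - 1*89, -156) - 29267) - 78253) = 1/((18316 - 42970)*((4 - 1/2*(-156)) - 29267) - 78253) = 1/(-24654*((4 + 78) - 29267) - 78253) = 1/(-24654*(82 - 29267) - 78253) = 1/(-24654*(-29185) - 78253) = 1/(719526990 - 78253) = 1/719448737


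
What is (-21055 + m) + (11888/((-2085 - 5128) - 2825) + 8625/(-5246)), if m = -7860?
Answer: -761396994809/26329674 ≈ -28918.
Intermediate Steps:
(-21055 + m) + (11888/((-2085 - 5128) - 2825) + 8625/(-5246)) = (-21055 - 7860) + (11888/((-2085 - 5128) - 2825) + 8625/(-5246)) = -28915 + (11888/(-7213 - 2825) + 8625*(-1/5246)) = -28915 + (11888/(-10038) - 8625/5246) = -28915 + (11888*(-1/10038) - 8625/5246) = -28915 + (-5944/5019 - 8625/5246) = -28915 - 74471099/26329674 = -761396994809/26329674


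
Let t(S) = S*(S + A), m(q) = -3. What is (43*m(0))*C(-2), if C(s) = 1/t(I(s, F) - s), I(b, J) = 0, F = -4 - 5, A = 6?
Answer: -129/16 ≈ -8.0625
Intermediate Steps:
F = -9
t(S) = S*(6 + S) (t(S) = S*(S + 6) = S*(6 + S))
C(s) = -1/(s*(6 - s)) (C(s) = 1/((0 - s)*(6 + (0 - s))) = 1/((-s)*(6 - s)) = 1/(-s*(6 - s)) = -1/(s*(6 - s)))
(43*m(0))*C(-2) = (43*(-3))*(1/((-2)*(-6 - 2))) = -(-129)/(2*(-8)) = -(-129)*(-1)/(2*8) = -129*1/16 = -129/16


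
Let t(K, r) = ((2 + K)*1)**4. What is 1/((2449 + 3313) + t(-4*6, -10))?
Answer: 1/240018 ≈ 4.1664e-6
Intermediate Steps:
t(K, r) = (2 + K)**4
1/((2449 + 3313) + t(-4*6, -10)) = 1/((2449 + 3313) + (2 - 4*6)**4) = 1/(5762 + (2 - 24)**4) = 1/(5762 + (-22)**4) = 1/(5762 + 234256) = 1/240018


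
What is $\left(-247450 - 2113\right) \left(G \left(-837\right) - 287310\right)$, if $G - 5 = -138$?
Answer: $43920342807$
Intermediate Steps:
$G = -133$ ($G = 5 - 138 = -133$)
$\left(-247450 - 2113\right) \left(G \left(-837\right) - 287310\right) = \left(-247450 - 2113\right) \left(\left(-133\right) \left(-837\right) - 287310\right) = - 249563 \left(111321 - 287310\right) = \left(-249563\right) \left(-175989\right) = 43920342807$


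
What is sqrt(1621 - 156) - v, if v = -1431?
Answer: 1431 + sqrt(1465) ≈ 1469.3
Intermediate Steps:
sqrt(1621 - 156) - v = sqrt(1621 - 156) - 1*(-1431) = sqrt(1465) + 1431 = 1431 + sqrt(1465)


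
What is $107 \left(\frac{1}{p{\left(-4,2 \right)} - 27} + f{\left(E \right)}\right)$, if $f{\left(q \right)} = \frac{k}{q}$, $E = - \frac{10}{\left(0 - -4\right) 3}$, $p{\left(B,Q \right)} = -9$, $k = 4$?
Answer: $- \frac{92983}{180} \approx -516.57$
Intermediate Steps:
$E = - \frac{5}{6}$ ($E = - \frac{10}{\left(0 + 4\right) 3} = - \frac{10}{4 \cdot 3} = - \frac{10}{12} = \left(-10\right) \frac{1}{12} = - \frac{5}{6} \approx -0.83333$)
$f{\left(q \right)} = \frac{4}{q}$
$107 \left(\frac{1}{p{\left(-4,2 \right)} - 27} + f{\left(E \right)}\right) = 107 \left(\frac{1}{-9 - 27} + \frac{4}{- \frac{5}{6}}\right) = 107 \left(\frac{1}{-36} + 4 \left(- \frac{6}{5}\right)\right) = 107 \left(- \frac{1}{36} - \frac{24}{5}\right) = 107 \left(- \frac{869}{180}\right) = - \frac{92983}{180}$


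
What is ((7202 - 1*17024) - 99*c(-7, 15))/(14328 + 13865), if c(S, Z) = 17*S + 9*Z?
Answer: -11406/28193 ≈ -0.40457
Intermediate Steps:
c(S, Z) = 9*Z + 17*S
((7202 - 1*17024) - 99*c(-7, 15))/(14328 + 13865) = ((7202 - 1*17024) - 99*(9*15 + 17*(-7)))/(14328 + 13865) = ((7202 - 17024) - 99*(135 - 119))/28193 = (-9822 - 99*16)*(1/28193) = (-9822 - 1584)*(1/28193) = -11406*1/28193 = -11406/28193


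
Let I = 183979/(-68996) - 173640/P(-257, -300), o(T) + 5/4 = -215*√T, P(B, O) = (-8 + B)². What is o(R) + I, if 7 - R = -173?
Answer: -1547847292/242262205 - 1290*√5 ≈ -2890.9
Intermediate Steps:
R = 180 (R = 7 - 1*(-173) = 7 + 173 = 180)
o(T) = -5/4 - 215*√T
I = -4980078143/969048820 (I = 183979/(-68996) - 173640/(-8 - 257)² = 183979*(-1/68996) - 173640/((-265)²) = -183979/68996 - 173640/70225 = -183979/68996 - 173640*1/70225 = -183979/68996 - 34728/14045 = -4980078143/969048820 ≈ -5.1391)
o(R) + I = (-5/4 - 1290*√5) - 4980078143/969048820 = -1547847292/242262205 - 1290*√5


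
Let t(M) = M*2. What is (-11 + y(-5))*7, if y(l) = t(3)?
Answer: -35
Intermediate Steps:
t(M) = 2*M
y(l) = 6 (y(l) = 2*3 = 6)
(-11 + y(-5))*7 = (-11 + 6)*7 = -5*7 = -35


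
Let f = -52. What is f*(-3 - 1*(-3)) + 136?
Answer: 136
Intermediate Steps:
f*(-3 - 1*(-3)) + 136 = -52*(-3 - 1*(-3)) + 136 = -52*(-3 + 3) + 136 = -52*0 + 136 = 0 + 136 = 136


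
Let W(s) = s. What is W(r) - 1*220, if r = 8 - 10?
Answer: -222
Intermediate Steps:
r = -2
W(r) - 1*220 = -2 - 1*220 = -2 - 220 = -222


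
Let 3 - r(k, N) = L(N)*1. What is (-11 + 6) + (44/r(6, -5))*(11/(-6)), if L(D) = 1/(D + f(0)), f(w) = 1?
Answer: -1163/39 ≈ -29.821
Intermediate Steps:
L(D) = 1/(1 + D) (L(D) = 1/(D + 1) = 1/(1 + D))
r(k, N) = 3 - 1/(1 + N)
(-11 + 6) + (44/r(6, -5))*(11/(-6)) = (-11 + 6) + (44/(((2 + 3*(-5))/(1 - 5))))*(11/(-6)) = -5 + (44/(((2 - 15)/(-4))))*(11*(-⅙)) = -5 + (44/((-¼*(-13))))*(-11/6) = -5 + (44/(13/4))*(-11/6) = -5 + (44*(4/13))*(-11/6) = -5 + (176/13)*(-11/6) = -5 - 968/39 = -1163/39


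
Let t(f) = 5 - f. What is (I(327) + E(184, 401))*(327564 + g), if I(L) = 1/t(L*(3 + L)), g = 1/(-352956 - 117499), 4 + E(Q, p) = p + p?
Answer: 1895660975721119713/7252063825 ≈ 2.6140e+8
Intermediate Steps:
E(Q, p) = -4 + 2*p (E(Q, p) = -4 + (p + p) = -4 + 2*p)
g = -1/470455 (g = 1/(-470455) = -1/470455 ≈ -2.1256e-6)
I(L) = 1/(5 - L*(3 + L))
(I(327) + E(184, 401))*(327564 + g) = (-1/(-5 + 327*(3 + 327)) + (-4 + 2*401))*(327564 - 1/470455) = (-1/(-5 + 327*330) + (-4 + 802))*(154104121619/470455) = (-1/(-5 + 107910) + 798)*(154104121619/470455) = (-1/107905 + 798)*(154104121619/470455) = (86108189/107905)*(154104121619/470455) = 1895660975721119713/7252063825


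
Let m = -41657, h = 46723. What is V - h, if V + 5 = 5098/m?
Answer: -1946553394/41657 ≈ -46728.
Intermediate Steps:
V = -213383/41657 (V = -5 + 5098/(-41657) = -5 + 5098*(-1/41657) = -5 - 5098/41657 = -213383/41657 ≈ -5.1224)
V - h = -213383/41657 - 1*46723 = -213383/41657 - 46723 = -1946553394/41657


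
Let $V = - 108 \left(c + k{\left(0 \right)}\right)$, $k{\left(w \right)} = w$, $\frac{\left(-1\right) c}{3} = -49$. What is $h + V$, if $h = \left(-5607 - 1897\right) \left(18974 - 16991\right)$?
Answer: $-14896308$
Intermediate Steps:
$c = 147$ ($c = \left(-3\right) \left(-49\right) = 147$)
$h = -14880432$ ($h = \left(-7504\right) 1983 = -14880432$)
$V = -15876$ ($V = - 108 \left(147 + 0\right) = \left(-108\right) 147 = -15876$)
$h + V = -14880432 - 15876 = -14896308$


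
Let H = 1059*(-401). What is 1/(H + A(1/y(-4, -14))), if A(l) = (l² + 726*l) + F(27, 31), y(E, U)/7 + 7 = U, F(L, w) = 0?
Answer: -21609/9176563052 ≈ -2.3548e-6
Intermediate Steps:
y(E, U) = -49 + 7*U
A(l) = l² + 726*l (A(l) = (l² + 726*l) + 0 = l² + 726*l)
H = -424659
1/(H + A(1/y(-4, -14))) = 1/(-424659 + (726 + 1/(-49 + 7*(-14)))/(-49 + 7*(-14))) = 1/(-424659 + (726 + 1/(-49 - 98))/(-49 - 98)) = 1/(-424659 + (726 + 1/(-147))/(-147)) = 1/(-424659 - (726 - 1/147)/147) = 1/(-424659 - 1/147*106721/147) = 1/(-424659 - 106721/21609) = 1/(-9176563052/21609) = -21609/9176563052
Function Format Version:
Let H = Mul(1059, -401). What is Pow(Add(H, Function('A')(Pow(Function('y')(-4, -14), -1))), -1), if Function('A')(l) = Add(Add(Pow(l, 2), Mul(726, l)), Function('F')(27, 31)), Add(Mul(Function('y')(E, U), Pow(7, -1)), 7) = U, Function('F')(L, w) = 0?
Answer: Rational(-21609, 9176563052) ≈ -2.3548e-6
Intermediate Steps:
Function('y')(E, U) = Add(-49, Mul(7, U))
Function('A')(l) = Add(Pow(l, 2), Mul(726, l)) (Function('A')(l) = Add(Add(Pow(l, 2), Mul(726, l)), 0) = Add(Pow(l, 2), Mul(726, l)))
H = -424659
Pow(Add(H, Function('A')(Pow(Function('y')(-4, -14), -1))), -1) = Pow(Add(-424659, Mul(Pow(Add(-49, Mul(7, -14)), -1), Add(726, Pow(Add(-49, Mul(7, -14)), -1)))), -1) = Pow(Add(-424659, Mul(Pow(Add(-49, -98), -1), Add(726, Pow(Add(-49, -98), -1)))), -1) = Pow(Add(-424659, Mul(Pow(-147, -1), Add(726, Pow(-147, -1)))), -1) = Pow(Add(-424659, Mul(Rational(-1, 147), Add(726, Rational(-1, 147)))), -1) = Pow(Add(-424659, Mul(Rational(-1, 147), Rational(106721, 147))), -1) = Pow(Add(-424659, Rational(-106721, 21609)), -1) = Pow(Rational(-9176563052, 21609), -1) = Rational(-21609, 9176563052)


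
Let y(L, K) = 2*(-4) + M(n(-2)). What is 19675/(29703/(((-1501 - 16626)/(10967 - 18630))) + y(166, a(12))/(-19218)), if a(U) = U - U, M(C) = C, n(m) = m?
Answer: 3427037598525/2187143871836 ≈ 1.5669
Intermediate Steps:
a(U) = 0
y(L, K) = -10 (y(L, K) = 2*(-4) - 2 = -8 - 2 = -10)
19675/(29703/(((-1501 - 16626)/(10967 - 18630))) + y(166, a(12))/(-19218)) = 19675/(29703/(((-1501 - 16626)/(10967 - 18630))) - 10/(-19218)) = 19675/(29703/((-18127/(-7663))) - 10*(-1/19218)) = 19675/(29703/((-18127*(-1/7663))) + 5/9609) = 19675/(29703/(18127/7663) + 5/9609) = 19675/(29703*(7663/18127) + 5/9609) = 19675/(227614089/18127 + 5/9609) = 19675/(2187143871836/174182343) = 19675*(174182343/2187143871836) = 3427037598525/2187143871836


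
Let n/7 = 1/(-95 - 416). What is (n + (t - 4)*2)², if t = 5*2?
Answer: 765625/5329 ≈ 143.67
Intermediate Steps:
t = 10
n = -1/73 (n = 7/(-95 - 416) = 7/(-511) = 7*(-1/511) = -1/73 ≈ -0.013699)
(n + (t - 4)*2)² = (-1/73 + (10 - 4)*2)² = (-1/73 + 6*2)² = (-1/73 + 12)² = (875/73)² = 765625/5329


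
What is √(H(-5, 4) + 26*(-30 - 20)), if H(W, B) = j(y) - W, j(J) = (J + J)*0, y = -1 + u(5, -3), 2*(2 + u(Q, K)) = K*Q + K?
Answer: I*√1295 ≈ 35.986*I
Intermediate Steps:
u(Q, K) = -2 + K/2 + K*Q/2 (u(Q, K) = -2 + (K*Q + K)/2 = -2 + (K + K*Q)/2 = -2 + (K/2 + K*Q/2) = -2 + K/2 + K*Q/2)
y = -12 (y = -1 + (-2 + (½)*(-3) + (½)*(-3)*5) = -1 + (-2 - 3/2 - 15/2) = -1 - 11 = -12)
j(J) = 0 (j(J) = (2*J)*0 = 0)
H(W, B) = -W (H(W, B) = 0 - W = -W)
√(H(-5, 4) + 26*(-30 - 20)) = √(-1*(-5) + 26*(-30 - 20)) = √(5 + 26*(-50)) = √(5 - 1300) = √(-1295) = I*√1295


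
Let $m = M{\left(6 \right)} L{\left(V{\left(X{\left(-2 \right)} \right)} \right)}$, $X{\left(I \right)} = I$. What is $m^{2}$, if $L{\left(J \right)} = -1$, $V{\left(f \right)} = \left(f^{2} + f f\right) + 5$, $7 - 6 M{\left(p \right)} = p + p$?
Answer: $\frac{25}{36} \approx 0.69444$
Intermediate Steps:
$M{\left(p \right)} = \frac{7}{6} - \frac{p}{3}$ ($M{\left(p \right)} = \frac{7}{6} - \frac{p + p}{6} = \frac{7}{6} - \frac{2 p}{6} = \frac{7}{6} - \frac{p}{3}$)
$V{\left(f \right)} = 5 + 2 f^{2}$ ($V{\left(f \right)} = \left(f^{2} + f^{2}\right) + 5 = 2 f^{2} + 5 = 5 + 2 f^{2}$)
$m = \frac{5}{6}$ ($m = \left(\frac{7}{6} - 2\right) \left(-1\right) = \left(- \frac{5}{6}\right) \left(-1\right) = \frac{5}{6} \approx 0.83333$)
$m^{2} = \left(\frac{5}{6}\right)^{2} = \frac{25}{36}$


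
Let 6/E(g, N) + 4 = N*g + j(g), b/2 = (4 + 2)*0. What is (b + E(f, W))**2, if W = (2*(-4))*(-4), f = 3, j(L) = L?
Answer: 36/9025 ≈ 0.0039889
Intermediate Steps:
W = 32 (W = -8*(-4) = 32)
b = 0 (b = 2*((4 + 2)*0) = 2*(6*0) = 2*0 = 0)
E(g, N) = 6/(-4 + g + N*g) (E(g, N) = 6/(-4 + (N*g + g)) = 6/(-4 + (g + N*g)) = 6/(-4 + g + N*g))
(b + E(f, W))**2 = (0 + 6/(-4 + 3 + 32*3))**2 = (0 + 6/(-4 + 3 + 96))**2 = (0 + 6/95)**2 = (6/95)**2 = 36/9025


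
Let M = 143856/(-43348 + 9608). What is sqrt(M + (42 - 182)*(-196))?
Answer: 2*sqrt(488007844415)/8435 ≈ 165.64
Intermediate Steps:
M = -35964/8435 (M = 143856/(-33740) = 143856*(-1/33740) = -35964/8435 ≈ -4.2637)
sqrt(M + (42 - 182)*(-196)) = sqrt(-35964/8435 + (42 - 182)*(-196)) = sqrt(-35964/8435 - 140*(-196)) = sqrt(-35964/8435 + 27440) = sqrt(231420436/8435) = 2*sqrt(488007844415)/8435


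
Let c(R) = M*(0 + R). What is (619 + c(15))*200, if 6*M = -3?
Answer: 122300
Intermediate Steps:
M = -½ (M = (⅙)*(-3) = -½ ≈ -0.50000)
c(R) = -R/2 (c(R) = -(0 + R)/2 = -R/2)
(619 + c(15))*200 = (619 - ½*15)*200 = (619 - 15/2)*200 = (1223/2)*200 = 122300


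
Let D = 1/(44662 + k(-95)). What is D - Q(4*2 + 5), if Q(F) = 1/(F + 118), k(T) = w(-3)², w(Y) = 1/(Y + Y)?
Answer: -1603117/210626123 ≈ -0.0076112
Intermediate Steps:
w(Y) = 1/(2*Y)
k(T) = 1/36 (k(T) = ((½)/(-3))² = ((½)*(-⅓))² = (-⅙)² = 1/36)
D = 36/1607833 (D = 1/(44662 + 1/36) = 1/(1607833/36) = 36/1607833 ≈ 2.2390e-5)
Q(F) = 1/(118 + F)
D - Q(4*2 + 5) = 36/1607833 - 1/(118 + (4*2 + 5)) = 36/1607833 - 1/(118 + (8 + 5)) = 36/1607833 - 1/(118 + 13) = 36/1607833 - 1/131 = -1603117/210626123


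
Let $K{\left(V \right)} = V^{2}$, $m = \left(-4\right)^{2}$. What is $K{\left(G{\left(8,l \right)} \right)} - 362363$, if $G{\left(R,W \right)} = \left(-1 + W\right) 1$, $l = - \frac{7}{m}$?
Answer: $- \frac{92764399}{256} \approx -3.6236 \cdot 10^{5}$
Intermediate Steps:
$m = 16$
$l = - \frac{7}{16} \approx -0.4375$
$G{\left(R,W \right)} = -1 + W$
$K{\left(G{\left(8,l \right)} \right)} - 362363 = \left(-1 - \frac{7}{16}\right)^{2} - 362363 = \left(- \frac{23}{16}\right)^{2} - 362363 = \frac{529}{256} - 362363 = - \frac{92764399}{256}$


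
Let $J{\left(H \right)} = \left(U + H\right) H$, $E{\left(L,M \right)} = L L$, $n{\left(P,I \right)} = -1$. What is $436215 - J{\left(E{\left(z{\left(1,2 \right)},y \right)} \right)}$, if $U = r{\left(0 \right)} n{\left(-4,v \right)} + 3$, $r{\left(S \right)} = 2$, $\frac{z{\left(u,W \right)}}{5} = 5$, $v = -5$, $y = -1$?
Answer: $44965$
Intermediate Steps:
$z{\left(u,W \right)} = 25$ ($z{\left(u,W \right)} = 5 \cdot 5 = 25$)
$E{\left(L,M \right)} = L^{2}$
$U = 1$ ($U = 2 \left(-1\right) + 3 = -2 + 3 = 1$)
$J{\left(H \right)} = H \left(1 + H\right)$ ($J{\left(H \right)} = \left(1 + H\right) H = H \left(1 + H\right)$)
$436215 - J{\left(E{\left(z{\left(1,2 \right)},y \right)} \right)} = 436215 - 25^{2} \left(1 + 25^{2}\right) = 436215 - 625 \left(1 + 625\right) = 436215 - 625 \cdot 626 = 436215 - 391250 = 44965$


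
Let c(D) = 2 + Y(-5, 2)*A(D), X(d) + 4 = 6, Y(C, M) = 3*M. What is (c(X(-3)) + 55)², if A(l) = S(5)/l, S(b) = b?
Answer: 5184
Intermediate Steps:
A(l) = 5/l
X(d) = 2 (X(d) = -4 + 6 = 2)
c(D) = 2 + 30/D (c(D) = 2 + (3*2)*(5/D) = 2 + 6*(5/D) = 2 + 30/D)
(c(X(-3)) + 55)² = ((2 + 30/2) + 55)² = ((2 + 30*(½)) + 55)² = ((2 + 15) + 55)² = (17 + 55)² = 72² = 5184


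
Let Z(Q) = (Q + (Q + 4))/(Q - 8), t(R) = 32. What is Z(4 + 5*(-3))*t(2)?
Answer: 576/19 ≈ 30.316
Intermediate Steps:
Z(Q) = (4 + 2*Q)/(-8 + Q) (Z(Q) = (Q + (4 + Q))/(-8 + Q) = (4 + 2*Q)/(-8 + Q))
Z(4 + 5*(-3))*t(2) = (2*(2 + (4 + 5*(-3)))/(-8 + (4 + 5*(-3))))*32 = (2*(2 + (4 - 15))/(-8 + (4 - 15)))*32 = (2*(2 - 11)/(-8 - 11))*32 = (2*(-9)/(-19))*32 = (2*(-1/19)*(-9))*32 = (18/19)*32 = 576/19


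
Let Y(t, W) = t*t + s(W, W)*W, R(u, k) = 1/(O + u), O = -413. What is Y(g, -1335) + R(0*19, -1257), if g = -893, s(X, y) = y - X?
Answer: 329346436/413 ≈ 7.9745e+5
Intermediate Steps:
R(u, k) = 1/(-413 + u)
Y(t, W) = t² (Y(t, W) = t*t + (W - W)*W = t² + 0*W = t² + 0 = t²)
Y(g, -1335) + R(0*19, -1257) = (-893)² + 1/(-413 + 0*19) = 797449 + 1/(-413 + 0) = 797449 + 1/(-413) = 797449 - 1/413 = 329346436/413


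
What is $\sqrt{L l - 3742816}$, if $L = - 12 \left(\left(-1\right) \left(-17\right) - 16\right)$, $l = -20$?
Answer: $4 i \sqrt{233911} \approx 1934.6 i$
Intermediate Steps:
$L = -12$ ($L = - 12 \left(17 - 16\right) = \left(-12\right) 1 = -12$)
$\sqrt{L l - 3742816} = \sqrt{\left(-12\right) \left(-20\right) - 3742816} = \sqrt{240 - 3742816} = \sqrt{-3742576} = 4 i \sqrt{233911}$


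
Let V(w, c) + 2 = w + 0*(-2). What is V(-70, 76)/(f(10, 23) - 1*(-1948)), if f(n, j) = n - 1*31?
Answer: -72/1927 ≈ -0.037364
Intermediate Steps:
f(n, j) = -31 + n (f(n, j) = n - 31 = -31 + n)
V(w, c) = -2 + w (V(w, c) = -2 + (w + 0*(-2)) = -2 + (w + 0) = -2 + w)
V(-70, 76)/(f(10, 23) - 1*(-1948)) = (-2 - 70)/((-31 + 10) - 1*(-1948)) = -72/(-21 + 1948) = -72/1927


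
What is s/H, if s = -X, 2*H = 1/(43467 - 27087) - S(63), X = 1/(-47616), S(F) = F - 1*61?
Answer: -1365/64993856 ≈ -2.1002e-5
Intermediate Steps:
S(F) = -61 + F (S(F) = F - 61 = -61 + F)
X = -1/47616 ≈ -2.1001e-5
H = -32759/32760 (H = (1/(43467 - 27087) - (-61 + 63))/2 = (1/16380 - 1*2)/2 = (1/16380 - 2)/2 = (1/2)*(-32759/16380) = -32759/32760 ≈ -0.99997)
s = 1/47616 (s = -1*(-1/47616) = 1/47616 ≈ 2.1001e-5)
s/H = 1/(47616*(-32759/32760)) = (1/47616)*(-32760/32759) = -1365/64993856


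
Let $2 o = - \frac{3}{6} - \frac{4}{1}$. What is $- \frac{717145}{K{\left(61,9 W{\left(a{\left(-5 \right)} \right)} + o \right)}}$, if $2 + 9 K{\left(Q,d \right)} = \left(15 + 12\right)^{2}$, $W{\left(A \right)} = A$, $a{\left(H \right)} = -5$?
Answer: $- \frac{6454305}{727} \approx -8878.0$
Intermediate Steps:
$o = - \frac{9}{4}$ ($o = \frac{- \frac{3}{6} - \frac{4}{1}}{2} = \frac{\left(-3\right) \frac{1}{6} - 4}{2} = \frac{- \frac{1}{2} - 4}{2} = \frac{1}{2} \left(- \frac{9}{2}\right) = - \frac{9}{4} \approx -2.25$)
$K{\left(Q,d \right)} = \frac{727}{9}$ ($K{\left(Q,d \right)} = - \frac{2}{9} + \frac{\left(15 + 12\right)^{2}}{9} = - \frac{2}{9} + \frac{27^{2}}{9} = - \frac{2}{9} + \frac{1}{9} \cdot 729 = - \frac{2}{9} + 81 = \frac{727}{9}$)
$- \frac{717145}{K{\left(61,9 W{\left(a{\left(-5 \right)} \right)} + o \right)}} = - \frac{717145}{\frac{727}{9}} = \left(-717145\right) \frac{9}{727} = - \frac{6454305}{727}$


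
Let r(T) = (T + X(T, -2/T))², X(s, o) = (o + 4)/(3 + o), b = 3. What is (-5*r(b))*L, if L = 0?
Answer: 0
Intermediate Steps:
X(s, o) = (4 + o)/(3 + o)
r(T) = (T + (4 - 2/T)/(3 - 2/T))²
(-5*r(b))*L = -5*(-2 + 2*3 + 3*3²)²/(-2 + 3*3)²*0 = -5*(-2 + 6 + 3*9)²/(-2 + 9)²*0 = -5*(-2 + 6 + 27)²/7²*0 = -5*31²/49*0 = -5*961/49*0 = -4805/49*0 = 0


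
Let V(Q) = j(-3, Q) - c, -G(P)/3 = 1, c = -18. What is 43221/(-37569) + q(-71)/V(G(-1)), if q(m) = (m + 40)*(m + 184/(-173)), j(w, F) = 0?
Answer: 4794988073/38996622 ≈ 122.96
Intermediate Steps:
G(P) = -3 (G(P) = -3*1 = -3)
q(m) = (40 + m)*(-184/173 + m) (q(m) = (40 + m)*(m + 184*(-1/173)) = (40 + m)*(m - 184/173) = (40 + m)*(-184/173 + m))
V(Q) = 18 (V(Q) = 0 - 1*(-18) = 0 + 18 = 18)
43221/(-37569) + q(-71)/V(G(-1)) = 43221/(-37569) + (-7360/173 + (-71)² + (6736/173)*(-71))/18 = 43221*(-1/37569) + (-7360/173 + 5041 - 478256/173)*(1/18) = -14407/12523 + (386477/173)*(1/18) = -14407/12523 + 386477/3114 = 4794988073/38996622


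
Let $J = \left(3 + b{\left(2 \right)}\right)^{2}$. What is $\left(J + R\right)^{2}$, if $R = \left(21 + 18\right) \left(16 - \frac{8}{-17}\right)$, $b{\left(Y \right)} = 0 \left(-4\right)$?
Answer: $\frac{122611329}{289} \approx 4.2426 \cdot 10^{5}$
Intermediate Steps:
$b{\left(Y \right)} = 0$
$R = \frac{10920}{17}$ ($R = 39 \left(16 - - \frac{8}{17}\right) = 39 \left(16 + \frac{8}{17}\right) = 39 \cdot \frac{280}{17} = \frac{10920}{17} \approx 642.35$)
$J = 9$ ($J = \left(3 + 0\right)^{2} = 3^{2} = 9$)
$\left(J + R\right)^{2} = \left(9 + \frac{10920}{17}\right)^{2} = \left(\frac{11073}{17}\right)^{2} = \frac{122611329}{289}$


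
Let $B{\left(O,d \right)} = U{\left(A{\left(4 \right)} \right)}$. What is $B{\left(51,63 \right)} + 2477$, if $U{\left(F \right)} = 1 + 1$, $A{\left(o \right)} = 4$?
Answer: $2479$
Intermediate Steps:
$U{\left(F \right)} = 2$
$B{\left(O,d \right)} = 2$
$B{\left(51,63 \right)} + 2477 = 2 + 2477 = 2479$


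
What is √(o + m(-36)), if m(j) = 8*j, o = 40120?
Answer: 2*√9958 ≈ 199.58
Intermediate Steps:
√(o + m(-36)) = √(40120 + 8*(-36)) = √(40120 - 288) = √39832 = 2*√9958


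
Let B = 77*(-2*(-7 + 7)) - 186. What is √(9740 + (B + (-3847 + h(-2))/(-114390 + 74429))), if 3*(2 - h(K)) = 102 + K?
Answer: √137310849303411/119883 ≈ 97.745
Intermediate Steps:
h(K) = -32 - K/3 (h(K) = 2 - (102 + K)/3 = 2 + (-34 - K/3) = -32 - K/3)
B = -186 (B = 77*(-2*0) - 186 = 77*0 - 186 = 0 - 186 = -186)
√(9740 + (B + (-3847 + h(-2))/(-114390 + 74429))) = √(9740 + (-186 + (-3847 + (-32 - ⅓*(-2)))/(-114390 + 74429))) = √(9740 + (-186 + (-3847 + (-32 + ⅔))/(-39961))) = √(9740 + (-186 + (-3847 - 94/3)*(-1/39961))) = √(9740 + (-186 - 11635/3*(-1/39961))) = √(9740 + (-186 + 11635/119883)) = √(9740 - 22286603/119883) = √(1145373817/119883) = √137310849303411/119883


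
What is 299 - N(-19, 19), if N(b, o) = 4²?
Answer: 283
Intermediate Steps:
N(b, o) = 16
299 - N(-19, 19) = 299 - 1*16 = 299 - 16 = 283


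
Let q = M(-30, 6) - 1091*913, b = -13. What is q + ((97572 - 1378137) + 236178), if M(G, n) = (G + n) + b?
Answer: -2040507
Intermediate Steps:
M(G, n) = -13 + G + n (M(G, n) = (G + n) - 13 = -13 + G + n)
q = -996120 (q = (-13 - 30 + 6) - 1091*913 = -37 - 996083 = -996120)
q + ((97572 - 1378137) + 236178) = -996120 + ((97572 - 1378137) + 236178) = -996120 + (-1280565 + 236178) = -996120 - 1044387 = -2040507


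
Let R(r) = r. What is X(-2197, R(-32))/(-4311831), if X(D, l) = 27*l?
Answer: 288/1437277 ≈ 0.00020038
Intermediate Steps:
X(-2197, R(-32))/(-4311831) = (27*(-32))/(-4311831) = -864*(-1/4311831) = 288/1437277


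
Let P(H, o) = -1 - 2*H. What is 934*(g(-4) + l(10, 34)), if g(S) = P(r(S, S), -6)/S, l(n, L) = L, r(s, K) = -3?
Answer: 61177/2 ≈ 30589.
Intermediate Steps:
g(S) = 5/S (g(S) = (-1 - 2*(-3))/S = (-1 + 6)/S = 5/S)
934*(g(-4) + l(10, 34)) = 934*(5/(-4) + 34) = 934*(5*(-1/4) + 34) = 934*(-5/4 + 34) = 934*(131/4) = 61177/2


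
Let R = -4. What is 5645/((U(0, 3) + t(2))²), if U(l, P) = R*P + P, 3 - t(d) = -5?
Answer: 5645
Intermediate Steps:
t(d) = 8 (t(d) = 3 - 1*(-5) = 3 + 5 = 8)
U(l, P) = -3*P (U(l, P) = -4*P + P = -3*P)
5645/((U(0, 3) + t(2))²) = 5645/((-3*3 + 8)²) = 5645/((-9 + 8)²) = 5645/((-1)²) = 5645/1 = 5645*1 = 5645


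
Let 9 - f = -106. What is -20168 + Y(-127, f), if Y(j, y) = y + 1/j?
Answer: -2546732/127 ≈ -20053.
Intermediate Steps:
f = 115 (f = 9 - 1*(-106) = 9 + 106 = 115)
-20168 + Y(-127, f) = -20168 + (115 + 1/(-127)) = -20168 + (115 - 1/127) = -20168 + 14604/127 = -2546732/127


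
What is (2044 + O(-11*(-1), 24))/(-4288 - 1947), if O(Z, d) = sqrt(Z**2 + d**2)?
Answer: -2044/6235 - sqrt(697)/6235 ≈ -0.33206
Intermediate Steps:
(2044 + O(-11*(-1), 24))/(-4288 - 1947) = (2044 + sqrt((-11*(-1))**2 + 24**2))/(-4288 - 1947) = (2044 + sqrt(11**2 + 576))/(-6235) = (2044 + sqrt(121 + 576))*(-1/6235) = (2044 + sqrt(697))*(-1/6235) = -2044/6235 - sqrt(697)/6235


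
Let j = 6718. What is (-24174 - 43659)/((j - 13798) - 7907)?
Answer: 67833/14987 ≈ 4.5261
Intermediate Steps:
(-24174 - 43659)/((j - 13798) - 7907) = (-24174 - 43659)/((6718 - 13798) - 7907) = -67833/(-7080 - 7907) = -67833/(-14987) = -67833*(-1/14987) = 67833/14987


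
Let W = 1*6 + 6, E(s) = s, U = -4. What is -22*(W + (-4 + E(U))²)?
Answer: -1672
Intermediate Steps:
W = 12 (W = 6 + 6 = 12)
-22*(W + (-4 + E(U))²) = -22*(12 + (-4 - 4)²) = -22*(12 + (-8)²) = -22*(12 + 64) = -22*76 = -1672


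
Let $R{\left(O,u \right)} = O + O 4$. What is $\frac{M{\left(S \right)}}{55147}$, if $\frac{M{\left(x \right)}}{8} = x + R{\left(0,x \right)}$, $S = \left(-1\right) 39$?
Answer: $- \frac{312}{55147} \approx -0.0056576$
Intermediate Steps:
$S = -39$
$R{\left(O,u \right)} = 5 O$ ($R{\left(O,u \right)} = O + 4 O = 5 O$)
$M{\left(x \right)} = 8 x$ ($M{\left(x \right)} = 8 \left(x + 5 \cdot 0\right) = 8 \left(x + 0\right) = 8 x$)
$\frac{M{\left(S \right)}}{55147} = \frac{8 \left(-39\right)}{55147} = \left(-312\right) \frac{1}{55147} = - \frac{312}{55147}$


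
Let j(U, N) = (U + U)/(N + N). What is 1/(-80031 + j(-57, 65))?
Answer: -65/5202072 ≈ -1.2495e-5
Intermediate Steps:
j(U, N) = U/N (j(U, N) = (2*U)/((2*N)) = (2*U)*(1/(2*N)) = U/N)
1/(-80031 + j(-57, 65)) = 1/(-80031 - 57/65) = 1/(-5202072/65) = -65/5202072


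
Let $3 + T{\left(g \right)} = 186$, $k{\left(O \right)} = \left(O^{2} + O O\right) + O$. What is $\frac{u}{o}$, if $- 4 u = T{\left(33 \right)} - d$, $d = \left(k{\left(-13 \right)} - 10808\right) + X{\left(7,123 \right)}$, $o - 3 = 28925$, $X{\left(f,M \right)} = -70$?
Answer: $- \frac{671}{7232} \approx -0.092782$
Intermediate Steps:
$k{\left(O \right)} = O + 2 O^{2}$ ($k{\left(O \right)} = \left(O^{2} + O^{2}\right) + O = 2 O^{2} + O = O + 2 O^{2}$)
$T{\left(g \right)} = 183$ ($T{\left(g \right)} = -3 + 186 = 183$)
$o = 28928$ ($o = 3 + 28925 = 28928$)
$d = -10553$ ($d = \left(- 13 \left(1 + 2 \left(-13\right)\right) - 10808\right) - 70 = \left(- 13 \left(1 - 26\right) - 10808\right) - 70 = \left(\left(-13\right) \left(-25\right) - 10808\right) - 70 = \left(325 - 10808\right) - 70 = -10483 - 70 = -10553$)
$u = -2684$ ($u = - \frac{183 - -10553}{4} = - \frac{183 + 10553}{4} = \left(- \frac{1}{4}\right) 10736 = -2684$)
$\frac{u}{o} = - \frac{2684}{28928} = \left(-2684\right) \frac{1}{28928} = - \frac{671}{7232}$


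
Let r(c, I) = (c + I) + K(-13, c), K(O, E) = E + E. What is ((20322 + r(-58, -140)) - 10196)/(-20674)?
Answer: -4906/10337 ≈ -0.47461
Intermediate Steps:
K(O, E) = 2*E
r(c, I) = I + 3*c (r(c, I) = (c + I) + 2*c = (I + c) + 2*c = I + 3*c)
((20322 + r(-58, -140)) - 10196)/(-20674) = ((20322 + (-140 + 3*(-58))) - 10196)/(-20674) = ((20322 + (-140 - 174)) - 10196)*(-1/20674) = ((20322 - 314) - 10196)*(-1/20674) = (20008 - 10196)*(-1/20674) = 9812*(-1/20674) = -4906/10337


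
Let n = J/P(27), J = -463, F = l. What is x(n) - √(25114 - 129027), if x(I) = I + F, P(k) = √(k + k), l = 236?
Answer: 236 - 463*√6/18 - I*√103913 ≈ 172.99 - 322.36*I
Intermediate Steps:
F = 236
P(k) = √2*√k (P(k) = √(2*k) = √2*√k)
n = -463*√6/18 ≈ -63.006
x(I) = 236 + I (x(I) = I + 236 = 236 + I)
x(n) - √(25114 - 129027) = (236 - 463*√6/18) - √(25114 - 129027) = (236 - 463*√6/18) - √(-103913) = (236 - 463*√6/18) - I*√103913 = 236 - 463*√6/18 - I*√103913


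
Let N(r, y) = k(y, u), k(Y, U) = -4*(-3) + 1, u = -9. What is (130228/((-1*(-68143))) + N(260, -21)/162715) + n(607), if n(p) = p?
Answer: 6751539099594/11087888245 ≈ 608.91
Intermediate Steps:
k(Y, U) = 13 (k(Y, U) = 12 + 1 = 13)
N(r, y) = 13
(130228/((-1*(-68143))) + N(260, -21)/162715) + n(607) = (130228/((-1*(-68143))) + 13/162715) + 607 = (130228/68143 + 13*(1/162715)) + 607 = (130228*(1/68143) + 13/162715) + 607 = (130228/68143 + 13/162715) + 607 = 21190934879/11087888245 + 607 = 6751539099594/11087888245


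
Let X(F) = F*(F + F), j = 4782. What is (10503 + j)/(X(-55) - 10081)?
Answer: -15285/4031 ≈ -3.7919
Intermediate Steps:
X(F) = 2*F² (X(F) = F*(2*F) = 2*F²)
(10503 + j)/(X(-55) - 10081) = (10503 + 4782)/(2*(-55)² - 10081) = 15285/(2*3025 - 10081) = 15285/(6050 - 10081) = 15285/(-4031) = 15285*(-1/4031) = -15285/4031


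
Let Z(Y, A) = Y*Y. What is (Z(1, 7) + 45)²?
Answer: 2116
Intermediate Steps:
Z(Y, A) = Y²
(Z(1, 7) + 45)² = (1² + 45)² = (1 + 45)² = 46² = 2116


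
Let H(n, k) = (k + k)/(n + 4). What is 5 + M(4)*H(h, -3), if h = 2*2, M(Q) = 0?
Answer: 5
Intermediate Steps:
h = 4
H(n, k) = 2*k/(4 + n) (H(n, k) = (2*k)/(4 + n) = 2*k/(4 + n))
5 + M(4)*H(h, -3) = 5 + 0*(2*(-3)/(4 + 4)) = 5 + 0*(2*(-3)/8) = 5 + 0*(2*(-3)*(⅛)) = 5 + 0*(-¾) = 5 + 0 = 5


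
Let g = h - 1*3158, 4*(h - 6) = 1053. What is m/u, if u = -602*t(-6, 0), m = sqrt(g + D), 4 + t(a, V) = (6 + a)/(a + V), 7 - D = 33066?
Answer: I*sqrt(143791)/4816 ≈ 0.078737*I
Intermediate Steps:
h = 1077/4 (h = 6 + (1/4)*1053 = 6 + 1053/4 = 1077/4 ≈ 269.25)
D = -33059 (D = 7 - 1*33066 = 7 - 33066 = -33059)
g = -11555/4 (g = 1077/4 - 1*3158 = 1077/4 - 3158 = -11555/4 ≈ -2888.8)
t(a, V) = -4 + (6 + a)/(V + a) (t(a, V) = -4 + (6 + a)/(a + V) = -4 + (6 + a)/(V + a))
m = I*sqrt(143791)/2 (m = sqrt(-11555/4 - 33059) = sqrt(-143791/4) = I*sqrt(143791)/2 ≈ 189.6*I)
u = 2408 (u = -602*(6 - 4*0 - 3*(-6))/(0 - 6) = -602*(6 + 0 + 18)/(-6) = -(-301)*24/3 = -602*(-4) = 2408)
m/u = (I*sqrt(143791)/2)/2408 = (I*sqrt(143791)/2)*(1/2408) = I*sqrt(143791)/4816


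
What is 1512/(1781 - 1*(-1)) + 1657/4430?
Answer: 178721/146190 ≈ 1.2225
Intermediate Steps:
1512/(1781 - 1*(-1)) + 1657/4430 = 1512/(1781 + 1) + 1657*(1/4430) = 1512/1782 + 1657/4430 = 1512*(1/1782) + 1657/4430 = 28/33 + 1657/4430 = 178721/146190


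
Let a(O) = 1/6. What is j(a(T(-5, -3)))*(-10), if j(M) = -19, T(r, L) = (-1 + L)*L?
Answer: 190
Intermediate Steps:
T(r, L) = L*(-1 + L)
a(O) = ⅙
j(a(T(-5, -3)))*(-10) = -19*(-10) = 190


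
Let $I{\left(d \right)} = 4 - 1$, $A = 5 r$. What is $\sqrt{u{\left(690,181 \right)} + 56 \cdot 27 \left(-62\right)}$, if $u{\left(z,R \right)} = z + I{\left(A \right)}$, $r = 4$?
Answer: $21 i \sqrt{211} \approx 305.04 i$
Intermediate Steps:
$A = 20$ ($A = 5 \cdot 4 = 20$)
$I{\left(d \right)} = 3$ ($I{\left(d \right)} = 4 - 1 = 3$)
$u{\left(z,R \right)} = 3 + z$ ($u{\left(z,R \right)} = z + 3 = 3 + z$)
$\sqrt{u{\left(690,181 \right)} + 56 \cdot 27 \left(-62\right)} = \sqrt{\left(3 + 690\right) + 56 \cdot 27 \left(-62\right)} = \sqrt{693 + 1512 \left(-62\right)} = \sqrt{693 - 93744} = \sqrt{-93051} = 21 i \sqrt{211}$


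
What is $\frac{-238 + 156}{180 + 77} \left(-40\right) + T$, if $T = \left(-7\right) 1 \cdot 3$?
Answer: $- \frac{2117}{257} \approx -8.2374$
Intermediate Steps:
$T = -21$ ($T = \left(-7\right) 3 = -21$)
$\frac{-238 + 156}{180 + 77} \left(-40\right) + T = \frac{-238 + 156}{180 + 77} \left(-40\right) - 21 = - \frac{82}{257} \left(-40\right) - 21 = \left(-82\right) \frac{1}{257} \left(-40\right) - 21 = \left(- \frac{82}{257}\right) \left(-40\right) - 21 = \frac{3280}{257} - 21 = - \frac{2117}{257}$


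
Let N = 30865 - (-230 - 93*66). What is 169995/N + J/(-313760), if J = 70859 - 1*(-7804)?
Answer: 2400417701/556296480 ≈ 4.3150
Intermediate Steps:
J = 78663 (J = 70859 + 7804 = 78663)
N = 37233 (N = 30865 - (-230 - 6138) = 30865 - 1*(-6368) = 30865 + 6368 = 37233)
169995/N + J/(-313760) = 169995/37233 + 78663/(-313760) = 169995*(1/37233) + 78663*(-1/313760) = 8095/1773 - 78663/313760 = 2400417701/556296480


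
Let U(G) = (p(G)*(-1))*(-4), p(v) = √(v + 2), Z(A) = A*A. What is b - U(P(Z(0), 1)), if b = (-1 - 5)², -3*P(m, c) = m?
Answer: 36 - 4*√2 ≈ 30.343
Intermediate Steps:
Z(A) = A²
P(m, c) = -m/3
b = 36 (b = (-6)² = 36)
p(v) = √(2 + v)
U(G) = 4*√(2 + G) (U(G) = (√(2 + G)*(-1))*(-4) = -√(2 + G)*(-4) = 4*√(2 + G))
b - U(P(Z(0), 1)) = 36 - 4*√(2 - ⅓*0²) = 36 - 4*√(2 - ⅓*0) = 36 - 4*√(2 + 0) = 36 - 4*√2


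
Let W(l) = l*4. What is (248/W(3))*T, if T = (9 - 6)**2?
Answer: 186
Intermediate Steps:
W(l) = 4*l
T = 9 (T = 3**2 = 9)
(248/W(3))*T = (248/((4*3)))*9 = (248/12)*9 = (248*(1/12))*9 = (62/3)*9 = 186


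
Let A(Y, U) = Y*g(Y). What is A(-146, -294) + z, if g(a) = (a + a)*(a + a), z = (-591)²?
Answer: -12099263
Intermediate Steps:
z = 349281
g(a) = 4*a² (g(a) = (2*a)*(2*a) = 4*a²)
A(Y, U) = 4*Y³ (A(Y, U) = Y*(4*Y²) = 4*Y³)
A(-146, -294) + z = 4*(-146)³ + 349281 = 4*(-3112136) + 349281 = -12448544 + 349281 = -12099263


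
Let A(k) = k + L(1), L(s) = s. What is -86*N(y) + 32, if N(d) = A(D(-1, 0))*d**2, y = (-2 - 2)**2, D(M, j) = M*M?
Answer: -44000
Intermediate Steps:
D(M, j) = M**2
y = 16 (y = (-4)**2 = 16)
A(k) = 1 + k (A(k) = k + 1 = 1 + k)
N(d) = 2*d**2 (N(d) = (1 + (-1)**2)*d**2 = (1 + 1)*d**2 = 2*d**2)
-86*N(y) + 32 = -172*16**2 + 32 = -172*256 + 32 = -86*512 + 32 = -44032 + 32 = -44000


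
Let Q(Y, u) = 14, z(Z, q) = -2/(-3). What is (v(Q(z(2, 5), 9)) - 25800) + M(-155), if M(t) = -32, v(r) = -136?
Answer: -25968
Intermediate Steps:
z(Z, q) = 2/3 (z(Z, q) = -2*(-1/3) = 2/3)
(v(Q(z(2, 5), 9)) - 25800) + M(-155) = (-136 - 25800) - 32 = -25936 - 32 = -25968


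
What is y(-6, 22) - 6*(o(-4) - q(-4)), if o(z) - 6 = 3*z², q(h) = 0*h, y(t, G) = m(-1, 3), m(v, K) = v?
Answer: -325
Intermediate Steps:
y(t, G) = -1
q(h) = 0
o(z) = 6 + 3*z²
y(-6, 22) - 6*(o(-4) - q(-4)) = -1 - 6*((6 + 3*(-4)²) - 1*0) = -1 - 6*((6 + 3*16) + 0) = -1 - 6*((6 + 48) + 0) = -1 - 6*(54 + 0) = -1 - 6*54 = -1 - 1*324 = -1 - 324 = -325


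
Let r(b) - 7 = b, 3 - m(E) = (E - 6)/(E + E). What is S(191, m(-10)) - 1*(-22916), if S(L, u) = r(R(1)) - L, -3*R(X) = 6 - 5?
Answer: 68195/3 ≈ 22732.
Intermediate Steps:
R(X) = -⅓ (R(X) = -(6 - 5)/3 = -⅓*1 = -⅓)
m(E) = 3 - (-6 + E)/(2*E) (m(E) = 3 - (E - 6)/(E + E) = 3 - (-6 + E)/(2*E))
r(b) = 7 + b
S(L, u) = 20/3 - L (S(L, u) = (7 - ⅓) - L = 20/3 - L)
S(191, m(-10)) - 1*(-22916) = (20/3 - 1*191) - 1*(-22916) = (20/3 - 191) + 22916 = -553/3 + 22916 = 68195/3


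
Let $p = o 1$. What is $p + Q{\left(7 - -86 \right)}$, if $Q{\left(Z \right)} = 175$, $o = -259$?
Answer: $-84$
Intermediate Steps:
$p = -259$ ($p = \left(-259\right) 1 = -259$)
$p + Q{\left(7 - -86 \right)} = -259 + 175 = -84$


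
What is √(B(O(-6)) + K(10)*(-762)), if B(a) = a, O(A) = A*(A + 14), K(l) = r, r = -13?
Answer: √9858 ≈ 99.287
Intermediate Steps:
K(l) = -13
O(A) = A*(14 + A)
√(B(O(-6)) + K(10)*(-762)) = √(-6*(14 - 6) - 13*(-762)) = √(-6*8 + 9906) = √(-48 + 9906) = √9858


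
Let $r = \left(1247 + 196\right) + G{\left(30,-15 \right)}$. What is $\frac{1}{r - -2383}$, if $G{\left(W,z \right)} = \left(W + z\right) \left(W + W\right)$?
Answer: $\frac{1}{4726} \approx 0.0002116$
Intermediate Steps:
$G{\left(W,z \right)} = 2 W \left(W + z\right)$ ($G{\left(W,z \right)} = \left(W + z\right) 2 W = 2 W \left(W + z\right)$)
$r = 2343$ ($r = \left(1247 + 196\right) + 2 \cdot 30 \left(30 - 15\right) = 1443 + 2 \cdot 30 \cdot 15 = 1443 + 900 = 2343$)
$\frac{1}{r - -2383} = \frac{1}{2343 - -2383} = \frac{1}{2343 + 2383} = \frac{1}{4726}$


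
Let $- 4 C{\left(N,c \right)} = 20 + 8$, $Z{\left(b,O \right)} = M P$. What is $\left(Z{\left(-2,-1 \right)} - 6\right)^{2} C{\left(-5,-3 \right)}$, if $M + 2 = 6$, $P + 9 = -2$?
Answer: $-17500$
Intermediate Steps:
$P = -11$ ($P = -9 - 2 = -11$)
$M = 4$ ($M = -2 + 6 = 4$)
$Z{\left(b,O \right)} = -44$ ($Z{\left(b,O \right)} = 4 \left(-11\right) = -44$)
$C{\left(N,c \right)} = -7$ ($C{\left(N,c \right)} = - \frac{20 + 8}{4} = \left(- \frac{1}{4}\right) 28 = -7$)
$\left(Z{\left(-2,-1 \right)} - 6\right)^{2} C{\left(-5,-3 \right)} = \left(-44 - 6\right)^{2} \left(-7\right) = \left(-50\right)^{2} \left(-7\right) = 2500 \left(-7\right) = -17500$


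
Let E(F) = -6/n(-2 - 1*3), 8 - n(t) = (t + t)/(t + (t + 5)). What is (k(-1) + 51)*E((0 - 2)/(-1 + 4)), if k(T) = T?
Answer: -50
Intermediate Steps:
n(t) = 8 - 2*t/(5 + 2*t) (n(t) = 8 - (t + t)/(t + (t + 5)) = 8 - 2*t/(t + (5 + t)) = 8 - 2*t/(5 + 2*t))
E(F) = -1 (E(F) = -6*(5 + 2*(-2 - 1*3))/(2*(20 + 7*(-2 - 1*3))) = -6*(5 + 2*(-2 - 3))/(2*(20 + 7*(-2 - 3))) = -6*(5 + 2*(-5))/(2*(20 + 7*(-5))) = -6*(5 - 10)/(2*(20 - 35)) = -6/(2*(-15)/(-5)) = -6/(2*(-1/5)*(-15)) = -6/6 = -6*1/6 = -1)
(k(-1) + 51)*E((0 - 2)/(-1 + 4)) = (-1 + 51)*(-1) = 50*(-1) = -50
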